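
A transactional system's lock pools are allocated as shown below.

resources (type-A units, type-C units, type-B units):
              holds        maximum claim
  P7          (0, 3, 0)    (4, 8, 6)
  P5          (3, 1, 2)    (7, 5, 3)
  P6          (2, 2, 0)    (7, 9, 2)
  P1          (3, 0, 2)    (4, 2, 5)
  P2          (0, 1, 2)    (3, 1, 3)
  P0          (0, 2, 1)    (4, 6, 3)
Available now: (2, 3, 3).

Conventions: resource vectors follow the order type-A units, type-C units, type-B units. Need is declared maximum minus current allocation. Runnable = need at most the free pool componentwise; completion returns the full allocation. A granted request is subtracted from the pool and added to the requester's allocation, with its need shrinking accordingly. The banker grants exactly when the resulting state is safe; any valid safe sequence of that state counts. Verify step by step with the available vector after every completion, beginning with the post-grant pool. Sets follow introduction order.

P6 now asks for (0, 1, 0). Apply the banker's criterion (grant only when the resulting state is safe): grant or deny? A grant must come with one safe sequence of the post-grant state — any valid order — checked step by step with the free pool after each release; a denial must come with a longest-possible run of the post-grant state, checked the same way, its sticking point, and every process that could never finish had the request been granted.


DENY: after the grant no complete ordering would exist.
Key observation: no order helps: past P1, P2, the free pool tops out at (5, 3, 7), below what each blocked process needs in type-C units.
Pretend the grant happened; the run P1, P2 goes as far as possible. Step-by-step check:
  pool = (2, 2, 3)
  run P1 (needs (1, 2, 3), free (2, 2, 3)); after release of (3, 0, 2) the pool is (5, 2, 5)
  run P2 (needs (3, 0, 1), free (5, 2, 5)); after release of (0, 1, 2) the pool is (5, 3, 7)
  P7 cannot run: need (4, 5, 6) vs free (5, 3, 7) (insufficient type-C units)
  P5 cannot run: need (4, 4, 1) vs free (5, 3, 7) (insufficient type-C units)
  P6 cannot run: need (5, 6, 2) vs free (5, 3, 7) (insufficient type-C units)
  P0 cannot run: need (4, 4, 2) vs free (5, 3, 7) (insufficient type-C units)
Post-grant, the permanently blocked set is P7, P5, P6 and P0.


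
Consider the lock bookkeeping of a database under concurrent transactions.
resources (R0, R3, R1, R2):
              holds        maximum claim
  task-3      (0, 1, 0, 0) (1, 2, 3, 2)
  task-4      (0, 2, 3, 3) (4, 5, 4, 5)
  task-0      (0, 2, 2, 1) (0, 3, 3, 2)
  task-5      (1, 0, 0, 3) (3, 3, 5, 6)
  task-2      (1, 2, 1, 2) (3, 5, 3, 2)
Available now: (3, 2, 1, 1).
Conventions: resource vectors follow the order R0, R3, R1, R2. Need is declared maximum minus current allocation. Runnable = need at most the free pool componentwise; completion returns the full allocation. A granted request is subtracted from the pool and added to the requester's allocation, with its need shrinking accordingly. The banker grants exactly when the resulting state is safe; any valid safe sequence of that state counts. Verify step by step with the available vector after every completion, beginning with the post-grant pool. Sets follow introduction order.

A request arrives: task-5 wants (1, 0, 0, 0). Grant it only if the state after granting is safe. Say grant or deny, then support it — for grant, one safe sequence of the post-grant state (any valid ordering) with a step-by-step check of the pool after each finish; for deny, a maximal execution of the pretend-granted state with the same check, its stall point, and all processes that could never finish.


DENY. Granting would leave the state unsafe.
Key observation: after task-0, task-2, task-3 the pool peaks at (3, 7, 4, 4), and each blocked process is short somewhere: task-4 on R0; task-5 on R1.
After a pretend grant, a maximal execution: task-0, task-2, task-3 — then nothing else fits. Walking it through:
  pool = (2, 2, 1, 1)
  task-0: need (0, 1, 1, 1) fits (2, 2, 1, 1); releases (0, 2, 2, 1), pool now (2, 4, 3, 2)
  task-2: need (2, 3, 2, 0) fits (2, 4, 3, 2); releases (1, 2, 1, 2), pool now (3, 6, 4, 4)
  task-3: need (1, 1, 3, 2) fits (3, 6, 4, 4); releases (0, 1, 0, 0), pool now (3, 7, 4, 4)
  task-4 still needs (4, 3, 1, 2) but only (3, 7, 4, 4) is free — short on R0
  task-5 still needs (1, 3, 5, 3) but only (3, 7, 4, 4) is free — short on R1
Post-grant, the permanently blocked set is task-4 and task-5.


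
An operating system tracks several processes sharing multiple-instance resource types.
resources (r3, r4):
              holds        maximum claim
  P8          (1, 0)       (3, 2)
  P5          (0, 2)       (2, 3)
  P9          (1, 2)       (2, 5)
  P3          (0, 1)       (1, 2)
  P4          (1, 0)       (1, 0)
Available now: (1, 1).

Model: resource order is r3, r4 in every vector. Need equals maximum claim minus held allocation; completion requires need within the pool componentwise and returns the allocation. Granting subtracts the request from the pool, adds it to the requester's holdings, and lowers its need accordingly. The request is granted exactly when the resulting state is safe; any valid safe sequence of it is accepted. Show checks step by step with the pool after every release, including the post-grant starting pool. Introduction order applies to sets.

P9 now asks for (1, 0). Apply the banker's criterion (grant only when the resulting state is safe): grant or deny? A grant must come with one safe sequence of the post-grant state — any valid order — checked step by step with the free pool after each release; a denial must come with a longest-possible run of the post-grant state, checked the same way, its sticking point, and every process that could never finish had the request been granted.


DENY — the pretend-granted state is unsafe.
Key observation: after P4, P3 the pool peaks at (1, 2), and each blocked process is short somewhere: P8 on r3; P5 on r3; P9 on r4.
After a pretend grant, a maximal execution: P4, P3 — then nothing else fits. Walking it through:
  pool = (0, 1)
  run P4 (needs (0, 0), free (0, 1)); after release of (1, 0) the pool is (1, 1)
  run P3 (needs (1, 1), free (1, 1)); after release of (0, 1) the pool is (1, 2)
  P8 cannot run: need (2, 2) vs free (1, 2) (insufficient r3)
  P5 cannot run: need (2, 1) vs free (1, 2) (insufficient r3)
  P9 cannot run: need (0, 3) vs free (1, 2) (insufficient r4)
Post-grant, the permanently blocked set is P8, P5 and P9.


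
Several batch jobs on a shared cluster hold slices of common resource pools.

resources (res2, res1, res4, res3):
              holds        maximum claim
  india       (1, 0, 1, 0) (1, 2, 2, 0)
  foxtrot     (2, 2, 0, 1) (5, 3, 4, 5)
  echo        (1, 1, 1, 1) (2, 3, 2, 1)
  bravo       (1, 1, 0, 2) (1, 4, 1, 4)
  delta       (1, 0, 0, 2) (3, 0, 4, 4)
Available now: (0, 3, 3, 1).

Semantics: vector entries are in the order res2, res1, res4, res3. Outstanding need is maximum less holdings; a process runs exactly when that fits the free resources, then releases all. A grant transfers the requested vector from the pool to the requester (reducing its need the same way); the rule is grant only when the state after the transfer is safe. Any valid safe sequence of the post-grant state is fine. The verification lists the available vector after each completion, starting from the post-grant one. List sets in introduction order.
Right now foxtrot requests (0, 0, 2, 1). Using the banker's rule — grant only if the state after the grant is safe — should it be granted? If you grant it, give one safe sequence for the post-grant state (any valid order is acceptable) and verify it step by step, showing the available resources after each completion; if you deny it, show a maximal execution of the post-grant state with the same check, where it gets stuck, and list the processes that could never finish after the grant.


DENY. Granting would leave the state unsafe.
Key observation: even finishing india, echo leaves just (2, 4, 3, 1) free — too little res3 for any of the remaining processes.
On the post-grant state, india, echo is a maximal run — nothing extends it. Step-by-step check:
  pool = (0, 3, 1, 0)
  run india (needs (0, 2, 1, 0), free (0, 3, 1, 0)); after release of (1, 0, 1, 0) the pool is (1, 3, 2, 0)
  run echo (needs (1, 2, 1, 0), free (1, 3, 2, 0)); after release of (1, 1, 1, 1) the pool is (2, 4, 3, 1)
  foxtrot cannot run: need (3, 1, 2, 3) vs free (2, 4, 3, 1) (insufficient res2 and res3)
  bravo cannot run: need (0, 3, 1, 2) vs free (2, 4, 3, 1) (insufficient res3)
  delta cannot run: need (2, 0, 4, 2) vs free (2, 4, 3, 1) (insufficient res4 and res3)
Had the request been granted, foxtrot, bravo and delta could never finish.


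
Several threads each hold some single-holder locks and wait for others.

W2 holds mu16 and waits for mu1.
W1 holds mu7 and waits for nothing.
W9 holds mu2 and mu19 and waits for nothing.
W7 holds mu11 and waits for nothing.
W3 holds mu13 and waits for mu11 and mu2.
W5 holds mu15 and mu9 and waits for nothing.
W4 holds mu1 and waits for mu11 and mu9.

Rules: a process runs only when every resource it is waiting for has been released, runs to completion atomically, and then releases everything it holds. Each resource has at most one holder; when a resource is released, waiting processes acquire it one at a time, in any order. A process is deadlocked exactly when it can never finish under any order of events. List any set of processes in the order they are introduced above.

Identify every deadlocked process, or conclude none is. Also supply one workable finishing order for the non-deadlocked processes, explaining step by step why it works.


Nothing here is deadlocked.
Key observation: although several processes wait, no cycle exists — each chain bottoms out at a free runner.
One completion order for the rest: W9, W7, W3, W5, W4, W1, W2.
Verifying each step:
  W9 waits on nothing -> runs at once and releases mu2 and mu19
  W7 waits on nothing -> runs at once and releases mu11
  run W3 (all its waits — mu11 and mu2 — are resolved); releases mu13
  W5 waits on nothing -> runs at once and releases mu15 and mu9
  run W4 (all its waits — mu11 and mu9 — are resolved); releases mu1
  W1 waits on nothing -> runs at once and releases mu7
  run W2 (all its waits — mu1 — are resolved); releases mu16


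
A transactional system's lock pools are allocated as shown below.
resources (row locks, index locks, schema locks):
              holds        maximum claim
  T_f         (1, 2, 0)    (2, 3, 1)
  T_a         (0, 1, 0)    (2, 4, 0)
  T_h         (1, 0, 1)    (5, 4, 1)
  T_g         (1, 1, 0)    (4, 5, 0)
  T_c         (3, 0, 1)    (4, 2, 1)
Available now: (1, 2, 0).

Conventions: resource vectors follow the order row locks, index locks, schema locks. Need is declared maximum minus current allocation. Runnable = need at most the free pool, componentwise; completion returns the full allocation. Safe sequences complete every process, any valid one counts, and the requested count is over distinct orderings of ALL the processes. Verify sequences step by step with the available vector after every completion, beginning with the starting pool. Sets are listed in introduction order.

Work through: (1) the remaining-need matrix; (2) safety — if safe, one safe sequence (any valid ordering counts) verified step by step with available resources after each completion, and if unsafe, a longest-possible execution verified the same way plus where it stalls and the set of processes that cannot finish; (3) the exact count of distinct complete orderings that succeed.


(1) Remaining need (order row locks, index locks, schema locks):
  T_f: (1, 1, 1)
  T_a: (2, 3, 0)
  T_h: (4, 4, 0)
  T_g: (3, 4, 0)
  T_c: (1, 2, 0)
(2) The state is SAFE; one workable sequence: T_c, T_f, T_a, T_g, T_h.
Key observation: the order's first zero-slack moment is T_c ((1, 2, 0) needed, (1, 2, 0) free — a requested resource with nothing to spare).
Check, step by step:
  pool = (1, 2, 0)
  T_c needs (1, 2, 0) <= (1, 2, 0) -> finishes; pool += (3, 0, 1) = (4, 2, 1)
  T_f needs (1, 1, 1) <= (4, 2, 1) -> finishes; pool += (1, 2, 0) = (5, 4, 1)
  T_a needs (2, 3, 0) <= (5, 4, 1) -> finishes; pool += (0, 1, 0) = (5, 5, 1)
  T_g needs (3, 4, 0) <= (5, 5, 1) -> finishes; pool += (1, 1, 0) = (6, 6, 1)
  T_h needs (4, 4, 0) <= (6, 6, 1) -> finishes; pool += (1, 0, 1) = (7, 6, 2)
(3) Exactly 6 of the possible complete orderings are safe sequences.


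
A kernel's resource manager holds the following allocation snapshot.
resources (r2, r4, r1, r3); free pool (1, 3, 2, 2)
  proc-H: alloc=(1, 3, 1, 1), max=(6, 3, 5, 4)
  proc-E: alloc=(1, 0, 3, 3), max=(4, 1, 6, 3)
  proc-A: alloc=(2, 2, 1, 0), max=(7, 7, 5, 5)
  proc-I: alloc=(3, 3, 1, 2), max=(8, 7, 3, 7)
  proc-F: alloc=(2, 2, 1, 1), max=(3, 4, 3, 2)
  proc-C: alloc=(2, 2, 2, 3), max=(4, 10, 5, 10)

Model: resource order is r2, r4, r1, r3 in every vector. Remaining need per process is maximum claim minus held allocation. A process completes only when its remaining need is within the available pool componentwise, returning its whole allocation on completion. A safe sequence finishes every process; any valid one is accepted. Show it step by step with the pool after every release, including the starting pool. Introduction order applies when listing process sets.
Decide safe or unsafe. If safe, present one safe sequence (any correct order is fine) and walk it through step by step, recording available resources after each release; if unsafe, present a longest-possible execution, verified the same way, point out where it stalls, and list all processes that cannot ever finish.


UNSAFE.
Key observation: after proc-F, proc-E the pool peaks at (4, 5, 6, 6), and each blocked process is short somewhere: proc-H on r2; proc-A on r2; proc-I on r2; proc-C on r4, r3.
Going as far as possible: proc-F, proc-E; after that, nothing fits. Step-by-step check:
  pool = (1, 3, 2, 2)
  run proc-F (needs (1, 2, 2, 1), free (1, 3, 2, 2)); after release of (2, 2, 1, 1) the pool is (3, 5, 3, 3)
  run proc-E (needs (3, 1, 3, 0), free (3, 5, 3, 3)); after release of (1, 0, 3, 3) the pool is (4, 5, 6, 6)
  blocked: proc-H wants (5, 0, 4, 3), pool (4, 5, 6, 6) — not enough r2
  blocked: proc-A wants (5, 5, 4, 5), pool (4, 5, 6, 6) — not enough r2
  blocked: proc-I wants (5, 4, 2, 5), pool (4, 5, 6, 6) — not enough r2
  blocked: proc-C wants (2, 8, 3, 7), pool (4, 5, 6, 6) — not enough r4 and r3
Processes that can never finish: proc-H, proc-A, proc-I and proc-C.


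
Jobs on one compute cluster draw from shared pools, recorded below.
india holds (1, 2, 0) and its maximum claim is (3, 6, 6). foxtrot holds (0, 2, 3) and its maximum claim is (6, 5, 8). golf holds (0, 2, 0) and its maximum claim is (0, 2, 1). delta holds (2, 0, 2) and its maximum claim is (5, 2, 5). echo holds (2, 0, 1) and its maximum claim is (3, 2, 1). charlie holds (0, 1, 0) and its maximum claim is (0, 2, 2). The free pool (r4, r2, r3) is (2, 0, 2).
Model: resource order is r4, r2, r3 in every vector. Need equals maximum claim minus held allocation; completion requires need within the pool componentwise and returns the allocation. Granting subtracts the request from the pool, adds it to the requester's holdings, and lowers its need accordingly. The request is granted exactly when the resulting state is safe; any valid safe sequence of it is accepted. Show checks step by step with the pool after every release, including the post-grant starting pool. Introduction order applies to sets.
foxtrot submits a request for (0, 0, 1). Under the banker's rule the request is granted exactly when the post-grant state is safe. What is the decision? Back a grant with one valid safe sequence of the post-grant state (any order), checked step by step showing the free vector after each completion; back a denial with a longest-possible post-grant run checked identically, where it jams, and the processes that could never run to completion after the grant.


DENY. Granting would leave the state unsafe.
Key observation: even finishing golf, echo, charlie leaves just (4, 3, 2) free — too little r3 for any of the remaining processes.
On the post-grant state, golf, echo, charlie is a maximal run — nothing extends it. Verifying each step:
  pool = (2, 0, 1)
  run golf (needs (0, 0, 1), free (2, 0, 1)); after release of (0, 2, 0) the pool is (2, 2, 1)
  run echo (needs (1, 2, 0), free (2, 2, 1)); after release of (2, 0, 1) the pool is (4, 2, 2)
  run charlie (needs (0, 1, 2), free (4, 2, 2)); after release of (0, 1, 0) the pool is (4, 3, 2)
  india cannot run: need (2, 4, 6) vs free (4, 3, 2) (insufficient r2 and r3)
  foxtrot cannot run: need (6, 3, 4) vs free (4, 3, 2) (insufficient r4 and r3)
  delta cannot run: need (3, 2, 3) vs free (4, 3, 2) (insufficient r3)
Post-grant, the permanently blocked set is india, foxtrot and delta.


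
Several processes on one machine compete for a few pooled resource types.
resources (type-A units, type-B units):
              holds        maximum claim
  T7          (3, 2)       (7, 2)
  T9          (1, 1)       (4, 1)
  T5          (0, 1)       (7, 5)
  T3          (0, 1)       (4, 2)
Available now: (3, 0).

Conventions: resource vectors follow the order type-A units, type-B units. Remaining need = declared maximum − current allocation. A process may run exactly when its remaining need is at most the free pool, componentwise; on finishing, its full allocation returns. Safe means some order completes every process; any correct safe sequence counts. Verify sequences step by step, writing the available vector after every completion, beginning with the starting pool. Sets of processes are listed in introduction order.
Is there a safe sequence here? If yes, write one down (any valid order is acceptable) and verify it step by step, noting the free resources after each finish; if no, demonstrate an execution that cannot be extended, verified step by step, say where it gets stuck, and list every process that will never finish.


SAFE — a valid safe sequence is T9, T7, T3, T5.
Key observation: the order's first zero-slack moment is T9 ((3, 0) needed, (3, 0) free — a requested resource with nothing to spare).
Check, step by step:
  pool = (3, 0)
  run T9 (needs (3, 0), free (3, 0)); after release of (1, 1) the pool is (4, 1)
  run T7 (needs (4, 0), free (4, 1)); after release of (3, 2) the pool is (7, 3)
  run T3 (needs (4, 1), free (7, 3)); after release of (0, 1) the pool is (7, 4)
  run T5 (needs (7, 4), free (7, 4)); after release of (0, 1) the pool is (7, 5)


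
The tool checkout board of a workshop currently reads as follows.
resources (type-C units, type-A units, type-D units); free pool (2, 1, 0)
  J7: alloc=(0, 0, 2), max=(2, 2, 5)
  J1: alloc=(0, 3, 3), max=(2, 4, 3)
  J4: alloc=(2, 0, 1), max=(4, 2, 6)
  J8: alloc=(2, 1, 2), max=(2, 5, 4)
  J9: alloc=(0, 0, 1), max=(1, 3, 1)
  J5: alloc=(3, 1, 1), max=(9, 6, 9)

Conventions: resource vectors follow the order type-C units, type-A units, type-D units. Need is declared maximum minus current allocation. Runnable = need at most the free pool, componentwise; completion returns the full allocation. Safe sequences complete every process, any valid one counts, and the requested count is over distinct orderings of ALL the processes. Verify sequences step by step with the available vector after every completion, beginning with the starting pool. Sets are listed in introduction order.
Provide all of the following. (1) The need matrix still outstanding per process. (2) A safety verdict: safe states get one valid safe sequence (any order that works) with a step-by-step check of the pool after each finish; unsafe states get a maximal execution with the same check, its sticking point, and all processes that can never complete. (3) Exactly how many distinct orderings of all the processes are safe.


(1) Remaining need (order type-C units, type-A units, type-D units):
  J7: (2, 2, 3)
  J1: (2, 1, 0)
  J4: (2, 2, 5)
  J8: (0, 4, 2)
  J9: (1, 3, 0)
  J5: (6, 5, 8)
(2) SAFE — a valid safe sequence is J1, J7, J4, J8, J9, J5.
Key observation: reading the order forward, J1 is the first process whose need (2, 1, 0) meets the free pool (2, 1, 0) exactly on a resource it requests.
Step-by-step check:
  pool = (2, 1, 0)
  J1 needs (2, 1, 0) <= (2, 1, 0) -> finishes; pool += (0, 3, 3) = (2, 4, 3)
  J7 needs (2, 2, 3) <= (2, 4, 3) -> finishes; pool += (0, 0, 2) = (2, 4, 5)
  J4 needs (2, 2, 5) <= (2, 4, 5) -> finishes; pool += (2, 0, 1) = (4, 4, 6)
  J8 needs (0, 4, 2) <= (4, 4, 6) -> finishes; pool += (2, 1, 2) = (6, 5, 8)
  J9 needs (1, 3, 0) <= (6, 5, 8) -> finishes; pool += (0, 0, 1) = (6, 5, 9)
  J5 needs (6, 5, 8) <= (6, 5, 9) -> finishes; pool += (3, 1, 1) = (9, 6, 10)
(3) Precisely 20 of the possible complete orderings are safe sequences.


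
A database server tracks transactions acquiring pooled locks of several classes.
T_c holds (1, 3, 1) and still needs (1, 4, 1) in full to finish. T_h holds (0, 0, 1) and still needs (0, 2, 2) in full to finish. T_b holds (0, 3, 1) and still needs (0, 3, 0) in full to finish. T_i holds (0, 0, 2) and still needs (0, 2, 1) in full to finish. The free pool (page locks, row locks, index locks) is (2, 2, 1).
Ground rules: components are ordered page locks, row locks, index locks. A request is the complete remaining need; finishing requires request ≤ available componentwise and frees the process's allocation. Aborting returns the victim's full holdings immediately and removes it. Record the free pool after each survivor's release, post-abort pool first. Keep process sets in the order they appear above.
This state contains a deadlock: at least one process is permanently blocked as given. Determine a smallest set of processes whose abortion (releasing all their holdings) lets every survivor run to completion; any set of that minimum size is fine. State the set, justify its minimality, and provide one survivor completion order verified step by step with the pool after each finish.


Minimum abort set: T_b.
Key observation: the deadlocked T_c becomes finishable only because T_b released (0, 3, 1); it completes at step 3 below.
Minimality: the empty abort set fails — the state is deadlocked as it stands.
The survivors complete as T_h, T_i, T_c. Walking it through (starting from the post-abort pool):
  pool = (2, 5, 2)
  T_h needs (0, 2, 2) <= (2, 5, 2) -> finishes; pool += (0, 0, 1) = (2, 5, 3)
  T_i needs (0, 2, 1) <= (2, 5, 3) -> finishes; pool += (0, 0, 2) = (2, 5, 5)
  T_c needs (1, 4, 1) <= (2, 5, 5) -> finishes; pool += (1, 3, 1) = (3, 8, 6)


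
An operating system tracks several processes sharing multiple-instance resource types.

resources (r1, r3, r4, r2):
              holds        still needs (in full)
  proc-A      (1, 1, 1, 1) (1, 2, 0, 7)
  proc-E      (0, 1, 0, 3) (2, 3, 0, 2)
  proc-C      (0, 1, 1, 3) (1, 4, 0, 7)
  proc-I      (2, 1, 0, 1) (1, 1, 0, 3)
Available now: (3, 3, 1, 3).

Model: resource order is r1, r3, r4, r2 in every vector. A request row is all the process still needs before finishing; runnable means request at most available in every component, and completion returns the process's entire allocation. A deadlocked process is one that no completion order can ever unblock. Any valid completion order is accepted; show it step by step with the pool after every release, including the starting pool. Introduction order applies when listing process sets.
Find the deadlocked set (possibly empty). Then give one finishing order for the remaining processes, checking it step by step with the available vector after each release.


No process is deadlocked.
Key observation: proc-I fits the free pool immediately, and its release cascades until everyone finishes.
A valid finishing order for the others: proc-I, proc-E, proc-A, proc-C. Check, step by step:
  pool = (3, 3, 1, 3)
  proc-I needs (1, 1, 0, 3) <= (3, 3, 1, 3) -> finishes; pool += (2, 1, 0, 1) = (5, 4, 1, 4)
  proc-E needs (2, 3, 0, 2) <= (5, 4, 1, 4) -> finishes; pool += (0, 1, 0, 3) = (5, 5, 1, 7)
  proc-A needs (1, 2, 0, 7) <= (5, 5, 1, 7) -> finishes; pool += (1, 1, 1, 1) = (6, 6, 2, 8)
  proc-C needs (1, 4, 0, 7) <= (6, 6, 2, 8) -> finishes; pool += (0, 1, 1, 3) = (6, 7, 3, 11)


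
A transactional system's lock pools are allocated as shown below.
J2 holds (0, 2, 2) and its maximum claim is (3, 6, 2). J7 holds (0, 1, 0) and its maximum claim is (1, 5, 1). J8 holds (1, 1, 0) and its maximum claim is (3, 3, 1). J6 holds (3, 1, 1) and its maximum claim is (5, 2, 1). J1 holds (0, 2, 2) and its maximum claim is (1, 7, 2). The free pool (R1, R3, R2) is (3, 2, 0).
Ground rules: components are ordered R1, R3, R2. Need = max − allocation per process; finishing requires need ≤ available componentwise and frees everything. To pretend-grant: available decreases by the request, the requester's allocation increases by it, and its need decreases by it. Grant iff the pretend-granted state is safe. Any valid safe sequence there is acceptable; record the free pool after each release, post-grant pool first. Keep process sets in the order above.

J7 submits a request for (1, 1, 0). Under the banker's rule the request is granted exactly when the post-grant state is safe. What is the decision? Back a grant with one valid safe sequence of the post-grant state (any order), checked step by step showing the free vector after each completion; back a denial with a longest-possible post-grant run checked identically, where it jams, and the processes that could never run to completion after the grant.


GRANT. The post-grant state is safe; one safe sequence: J6, J8, J7, J2, J1.
Key observation: the transfer keeps a workable pool ((2, 1, 0)); J6 starts the safe sequence.
Verifying the post-grant state step by step:
  pool = (2, 1, 0)
  J6 needs (2, 1, 0) <= (2, 1, 0) -> finishes; pool += (3, 1, 1) = (5, 2, 1)
  J8 needs (2, 2, 1) <= (5, 2, 1) -> finishes; pool += (1, 1, 0) = (6, 3, 1)
  J7 needs (0, 3, 1) <= (6, 3, 1) -> finishes; pool += (1, 2, 0) = (7, 5, 1)
  J2 needs (3, 4, 0) <= (7, 5, 1) -> finishes; pool += (0, 2, 2) = (7, 7, 3)
  J1 needs (1, 5, 0) <= (7, 7, 3) -> finishes; pool += (0, 2, 2) = (7, 9, 5)


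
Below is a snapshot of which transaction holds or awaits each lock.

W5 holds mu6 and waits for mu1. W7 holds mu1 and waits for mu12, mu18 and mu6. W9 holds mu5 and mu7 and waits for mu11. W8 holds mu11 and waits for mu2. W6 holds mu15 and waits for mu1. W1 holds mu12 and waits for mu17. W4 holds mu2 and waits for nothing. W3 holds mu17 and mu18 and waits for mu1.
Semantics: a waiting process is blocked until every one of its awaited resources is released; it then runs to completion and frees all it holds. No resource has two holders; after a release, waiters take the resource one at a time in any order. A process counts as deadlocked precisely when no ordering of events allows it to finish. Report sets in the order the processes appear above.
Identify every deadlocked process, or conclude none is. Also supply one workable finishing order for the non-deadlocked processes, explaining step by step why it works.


The deadlocked set is W5, W7, W6, W1 and W3.
Key observation: the waits loop around W5 -> W7 -> W5 with no way out; W1 and W3 are caught in further circular waits and W6 waits into the deadlock from upstream.
The rest can finish in the order W4, W8, W9.
Verifying each step:
  run W4 (it waits on nothing); releases mu2
  W8: everything it awaited (mu2) is free; runs, freeing mu11
  W9: everything it awaited (mu11) is free; runs, freeing mu5 and mu7


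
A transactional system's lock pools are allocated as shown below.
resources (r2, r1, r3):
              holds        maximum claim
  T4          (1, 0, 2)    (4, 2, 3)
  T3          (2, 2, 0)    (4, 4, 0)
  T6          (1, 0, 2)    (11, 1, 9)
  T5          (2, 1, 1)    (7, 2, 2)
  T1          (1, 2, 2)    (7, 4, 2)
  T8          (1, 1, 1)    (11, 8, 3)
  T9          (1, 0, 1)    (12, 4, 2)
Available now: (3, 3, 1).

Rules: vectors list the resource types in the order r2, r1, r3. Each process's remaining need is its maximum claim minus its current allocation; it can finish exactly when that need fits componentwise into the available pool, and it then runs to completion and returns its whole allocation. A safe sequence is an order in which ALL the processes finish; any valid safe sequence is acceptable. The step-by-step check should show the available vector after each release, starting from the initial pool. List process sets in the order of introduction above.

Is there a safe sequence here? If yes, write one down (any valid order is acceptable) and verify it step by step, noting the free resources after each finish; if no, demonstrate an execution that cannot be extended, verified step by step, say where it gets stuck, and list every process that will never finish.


UNSAFE — no complete ordering exists.
Key observation: the wall is r2: completing T4, T3, T1, T5 brings the pool only to (9, 8, 6), and all the rest need more.
Going as far as possible: T4, T3, T1, T5; after that, nothing fits. Check, step by step:
  pool = (3, 3, 1)
  T4 needs (3, 2, 1) <= (3, 3, 1) -> finishes; pool += (1, 0, 2) = (4, 3, 3)
  T3 needs (2, 2, 0) <= (4, 3, 3) -> finishes; pool += (2, 2, 0) = (6, 5, 3)
  T1 needs (6, 2, 0) <= (6, 5, 3) -> finishes; pool += (1, 2, 2) = (7, 7, 5)
  T5 needs (5, 1, 1) <= (7, 7, 5) -> finishes; pool += (2, 1, 1) = (9, 8, 6)
  T6 still needs (10, 1, 7) but only (9, 8, 6) is free — short on r2 and r3
  T8 still needs (10, 7, 2) but only (9, 8, 6) is free — short on r2
  T9 still needs (11, 4, 1) but only (9, 8, 6) is free — short on r2
Permanently blocked: T6, T8 and T9.


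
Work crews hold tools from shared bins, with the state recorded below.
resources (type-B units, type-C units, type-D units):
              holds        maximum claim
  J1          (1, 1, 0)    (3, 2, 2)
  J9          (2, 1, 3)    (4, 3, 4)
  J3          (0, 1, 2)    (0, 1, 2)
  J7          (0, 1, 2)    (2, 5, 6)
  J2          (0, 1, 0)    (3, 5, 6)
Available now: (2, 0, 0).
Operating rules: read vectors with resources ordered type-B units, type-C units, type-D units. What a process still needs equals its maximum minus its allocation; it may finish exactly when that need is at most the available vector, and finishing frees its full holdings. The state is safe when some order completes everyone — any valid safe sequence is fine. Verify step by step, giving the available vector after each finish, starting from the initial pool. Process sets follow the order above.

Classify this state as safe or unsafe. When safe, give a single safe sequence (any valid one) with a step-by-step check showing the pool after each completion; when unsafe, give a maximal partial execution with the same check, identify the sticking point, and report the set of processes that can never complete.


The state is UNSAFE.
Key observation: no order helps: past J3, J1, J9, the free pool tops out at (5, 3, 5), below what each blocked process needs in type-C units.
Going as far as possible: J3, J1, J9; after that, nothing fits. Step-by-step check:
  pool = (2, 0, 0)
  J3: need (0, 0, 0) fits (2, 0, 0); releases (0, 1, 2), pool now (2, 1, 2)
  J1: need (2, 1, 2) fits (2, 1, 2); releases (1, 1, 0), pool now (3, 2, 2)
  J9: need (2, 2, 1) fits (3, 2, 2); releases (2, 1, 3), pool now (5, 3, 5)
  blocked: J7 wants (2, 4, 4), pool (5, 3, 5) — not enough type-C units
  blocked: J2 wants (3, 4, 6), pool (5, 3, 5) — not enough type-C units and type-D units
Permanently blocked: J7 and J2.


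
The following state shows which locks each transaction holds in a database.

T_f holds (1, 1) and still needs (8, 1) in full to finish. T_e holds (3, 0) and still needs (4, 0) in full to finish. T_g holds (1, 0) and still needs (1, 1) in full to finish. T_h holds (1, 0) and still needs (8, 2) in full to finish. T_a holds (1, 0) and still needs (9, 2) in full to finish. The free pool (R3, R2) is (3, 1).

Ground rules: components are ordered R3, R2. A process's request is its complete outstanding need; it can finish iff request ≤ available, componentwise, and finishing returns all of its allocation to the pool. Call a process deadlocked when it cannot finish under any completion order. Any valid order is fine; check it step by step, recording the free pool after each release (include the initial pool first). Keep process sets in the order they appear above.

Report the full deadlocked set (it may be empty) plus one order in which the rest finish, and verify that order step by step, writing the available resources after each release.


The deadlocked set is T_f, T_h and T_a.
Key observation: no order helps: past T_g, T_e, the free pool tops out at (7, 1), below what each blocked process needs in R3.
The rest can finish in the order T_g, T_e. Check, step by step:
  pool = (3, 1)
  run T_g (needs (1, 1), free (3, 1)); after release of (1, 0) the pool is (4, 1)
  run T_e (needs (4, 0), free (4, 1)); after release of (3, 0) the pool is (7, 1)
The stuck group stays short no matter what:
  T_f still needs (8, 1) but only (7, 1) is free — short on R3
  T_h still needs (8, 2) but only (7, 1) is free — short on R3 and R2
  T_a still needs (9, 2) but only (7, 1) is free — short on R3 and R2


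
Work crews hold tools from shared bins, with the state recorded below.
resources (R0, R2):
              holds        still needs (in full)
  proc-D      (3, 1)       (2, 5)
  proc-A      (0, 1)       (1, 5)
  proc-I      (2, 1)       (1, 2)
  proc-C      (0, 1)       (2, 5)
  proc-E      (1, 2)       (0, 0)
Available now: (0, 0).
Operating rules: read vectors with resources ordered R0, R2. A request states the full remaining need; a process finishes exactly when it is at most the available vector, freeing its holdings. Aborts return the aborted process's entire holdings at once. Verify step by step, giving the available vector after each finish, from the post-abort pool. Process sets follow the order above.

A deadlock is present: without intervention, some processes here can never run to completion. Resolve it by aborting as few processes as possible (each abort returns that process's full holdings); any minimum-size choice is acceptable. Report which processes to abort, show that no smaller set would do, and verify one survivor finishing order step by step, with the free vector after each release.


Abort proc-A and proc-C.
Key observation: no ordering could ever have run proc-D before the abort of proc-A and proc-C; with (0, 2) back in the pool it fits at step 3.
Minimality, checking each single-abort alternative: proc-D alone leaves proc-A blocked (short on R2); proc-A alone leaves proc-D blocked (short on R2); proc-I alone leaves proc-D blocked (short on R2); proc-C alone leaves proc-D blocked (short on R2); proc-E alone leaves proc-D blocked (short on R2).
The survivors complete as proc-E, proc-I, proc-D. Verifying each step (starting from the post-abort pool):
  pool = (0, 2)
  proc-E needs (0, 0) <= (0, 2) -> finishes; pool += (1, 2) = (1, 4)
  proc-I needs (1, 2) <= (1, 4) -> finishes; pool += (2, 1) = (3, 5)
  proc-D needs (2, 5) <= (3, 5) -> finishes; pool += (3, 1) = (6, 6)


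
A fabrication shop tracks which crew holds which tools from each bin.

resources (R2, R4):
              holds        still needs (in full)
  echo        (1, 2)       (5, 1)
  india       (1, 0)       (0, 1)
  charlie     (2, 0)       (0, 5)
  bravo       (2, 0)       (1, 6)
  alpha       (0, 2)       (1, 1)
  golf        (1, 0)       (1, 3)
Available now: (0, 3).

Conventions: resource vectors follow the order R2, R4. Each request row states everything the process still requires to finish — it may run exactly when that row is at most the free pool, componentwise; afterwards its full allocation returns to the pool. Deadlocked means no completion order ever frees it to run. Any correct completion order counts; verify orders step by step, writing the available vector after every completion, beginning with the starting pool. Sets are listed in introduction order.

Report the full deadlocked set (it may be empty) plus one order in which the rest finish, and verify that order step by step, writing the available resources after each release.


Deadlocked set: echo and bravo.
Key observation: after india, alpha, golf, charlie the pool peaks at (4, 5), and each blocked process is short somewhere: echo on R2; bravo on R4.
A valid finishing order for the others: india, alpha, golf, charlie. Verifying each step:
  pool = (0, 3)
  india: need (0, 1) fits (0, 3); releases (1, 0), pool now (1, 3)
  alpha: need (1, 1) fits (1, 3); releases (0, 2), pool now (1, 5)
  golf: need (1, 3) fits (1, 5); releases (1, 0), pool now (2, 5)
  charlie: need (0, 5) fits (2, 5); releases (2, 0), pool now (4, 5)
The blocked processes can never fit:
  echo still needs (5, 1) but only (4, 5) is free — short on R2
  bravo still needs (1, 6) but only (4, 5) is free — short on R4


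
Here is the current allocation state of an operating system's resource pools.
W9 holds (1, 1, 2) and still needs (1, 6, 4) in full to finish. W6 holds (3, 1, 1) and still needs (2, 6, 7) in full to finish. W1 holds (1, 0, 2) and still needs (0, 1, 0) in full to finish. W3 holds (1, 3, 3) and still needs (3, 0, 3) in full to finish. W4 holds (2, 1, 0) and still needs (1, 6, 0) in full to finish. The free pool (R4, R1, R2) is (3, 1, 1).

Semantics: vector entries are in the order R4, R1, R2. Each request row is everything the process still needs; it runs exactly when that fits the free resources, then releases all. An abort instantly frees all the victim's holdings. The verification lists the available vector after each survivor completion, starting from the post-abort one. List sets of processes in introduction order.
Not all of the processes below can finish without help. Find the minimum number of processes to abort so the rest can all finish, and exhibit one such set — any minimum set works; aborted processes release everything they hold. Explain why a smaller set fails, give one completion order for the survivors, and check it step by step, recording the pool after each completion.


The answer: abort W6 and W4.
Key observation: W9 could never have finished before the abort; with (5, 2, 1) returned by W6 and W4, it fits at step 3.
Minimality, checking each single-abort alternative: W9 alone leaves W6 blocked (short on R1); W6 alone leaves W9 blocked (short on R1); W1 alone leaves W9 blocked (short on R1); W3 alone leaves W9 blocked (short on R1); W4 alone leaves W9 blocked (short on R1).
One survivor order: W1, W3, W9. Verifying each step (post-abort pool first):
  pool = (8, 3, 2)
  W1 needs (0, 1, 0) <= (8, 3, 2) -> finishes; pool += (1, 0, 2) = (9, 3, 4)
  W3 needs (3, 0, 3) <= (9, 3, 4) -> finishes; pool += (1, 3, 3) = (10, 6, 7)
  W9 needs (1, 6, 4) <= (10, 6, 7) -> finishes; pool += (1, 1, 2) = (11, 7, 9)


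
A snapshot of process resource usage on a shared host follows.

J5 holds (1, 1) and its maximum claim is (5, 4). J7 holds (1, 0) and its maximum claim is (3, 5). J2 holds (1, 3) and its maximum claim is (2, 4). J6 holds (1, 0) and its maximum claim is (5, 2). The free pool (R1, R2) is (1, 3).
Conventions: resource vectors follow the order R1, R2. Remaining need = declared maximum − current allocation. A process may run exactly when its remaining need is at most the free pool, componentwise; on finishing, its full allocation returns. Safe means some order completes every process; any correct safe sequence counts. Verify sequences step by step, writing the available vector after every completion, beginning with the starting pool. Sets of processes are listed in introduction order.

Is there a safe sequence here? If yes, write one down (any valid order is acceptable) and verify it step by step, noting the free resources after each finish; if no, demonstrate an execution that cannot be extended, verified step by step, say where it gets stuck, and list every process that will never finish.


The state is UNSAFE.
Key observation: R1 is the bottleneck — with J2, J7 done the pool holds (3, 6), short of every remaining need.
Going as far as possible: J2, J7; after that, nothing fits. Walking it through:
  pool = (1, 3)
  J2 needs (1, 1) <= (1, 3) -> finishes; pool += (1, 3) = (2, 6)
  J7 needs (2, 5) <= (2, 6) -> finishes; pool += (1, 0) = (3, 6)
  J5 cannot run: need (4, 3) vs free (3, 6) (insufficient R1)
  J6 cannot run: need (4, 2) vs free (3, 6) (insufficient R1)
Never able to finish: J5 and J6.
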